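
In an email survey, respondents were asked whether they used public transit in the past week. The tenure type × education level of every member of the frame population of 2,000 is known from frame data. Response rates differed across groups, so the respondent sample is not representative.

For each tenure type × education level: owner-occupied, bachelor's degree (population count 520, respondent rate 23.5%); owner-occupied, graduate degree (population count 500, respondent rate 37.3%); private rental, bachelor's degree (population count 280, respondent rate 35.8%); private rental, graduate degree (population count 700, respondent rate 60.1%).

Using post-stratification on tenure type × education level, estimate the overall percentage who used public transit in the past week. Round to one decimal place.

Weight each group's respondent value by its population share:
  owner-occupied, bachelor's degree: (520/2,000) × 23.5 = 6.11
  owner-occupied, graduate degree: (500/2,000) × 37.3 = 9.325
  private rental, bachelor's degree: (280/2,000) × 35.8 = 5.012
  private rental, graduate degree: (700/2,000) × 60.1 = 21.035
Post-stratified estimate = 41.482 → 41.5%.

41.5%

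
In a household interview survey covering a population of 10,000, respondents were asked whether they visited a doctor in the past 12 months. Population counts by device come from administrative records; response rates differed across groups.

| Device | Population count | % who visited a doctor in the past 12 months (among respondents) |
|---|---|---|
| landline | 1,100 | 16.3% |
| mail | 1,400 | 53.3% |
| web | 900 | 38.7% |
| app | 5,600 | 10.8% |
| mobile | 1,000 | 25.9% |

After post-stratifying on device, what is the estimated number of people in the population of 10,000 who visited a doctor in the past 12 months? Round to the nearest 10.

2,140

Estimated count per cell = population count × respondent percentage:
  landline: 1,100 × 16.3% = 179.3
  mail: 1,400 × 53.3% = 746.2
  web: 900 × 38.7% = 348.3
  app: 5,600 × 10.8% = 604.8
  mobile: 1,000 × 25.9% = 259
Estimated total = 2137.6 → 2,140.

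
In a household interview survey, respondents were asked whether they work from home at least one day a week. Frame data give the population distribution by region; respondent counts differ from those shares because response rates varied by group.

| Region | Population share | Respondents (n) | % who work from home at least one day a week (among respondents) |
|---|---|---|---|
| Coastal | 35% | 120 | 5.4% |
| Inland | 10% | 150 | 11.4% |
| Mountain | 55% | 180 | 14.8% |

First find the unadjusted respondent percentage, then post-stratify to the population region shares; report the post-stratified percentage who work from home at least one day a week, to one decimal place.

Naive respondent-only estimate (weights = respondent counts):
  (120/450)×5.4 + (150/450)×11.4 + (180/450)×14.8 = 11.16%
Reweighting by population region shares:
  0.35×5.4 + 0.1×11.4 + 0.55×14.8 = 11.17%

11.2%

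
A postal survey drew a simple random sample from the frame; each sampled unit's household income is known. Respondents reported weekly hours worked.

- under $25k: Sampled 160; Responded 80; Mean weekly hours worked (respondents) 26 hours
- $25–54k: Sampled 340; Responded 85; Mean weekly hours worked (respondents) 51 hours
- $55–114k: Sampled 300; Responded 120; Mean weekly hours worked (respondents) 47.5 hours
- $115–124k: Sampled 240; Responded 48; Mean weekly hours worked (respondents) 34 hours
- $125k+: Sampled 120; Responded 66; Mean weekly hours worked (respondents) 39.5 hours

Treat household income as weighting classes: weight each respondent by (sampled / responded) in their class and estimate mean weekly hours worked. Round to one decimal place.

Response rates by class: under $25k 80/160 = 50%, $25–54k 85/340 = 25%, $55–114k 120/300 = 40%, $115–124k 48/240 = 20%, $125k+ 66/120 = 55%.
With weight = n_sampled/n_responded per class, the weighted class total is n_sampled:
  under $25k: 160 × 26 = 4160
  $25–54k: 340 × 51 = 17,340
  $55–114k: 300 × 47.5 = 14,250
  $115–124k: 240 × 34 = 8160
  $125k+: 120 × 39.5 = 4740
Adjusted estimate = 48,650 / 1,160 = 41.9397 → 41.9.

41.9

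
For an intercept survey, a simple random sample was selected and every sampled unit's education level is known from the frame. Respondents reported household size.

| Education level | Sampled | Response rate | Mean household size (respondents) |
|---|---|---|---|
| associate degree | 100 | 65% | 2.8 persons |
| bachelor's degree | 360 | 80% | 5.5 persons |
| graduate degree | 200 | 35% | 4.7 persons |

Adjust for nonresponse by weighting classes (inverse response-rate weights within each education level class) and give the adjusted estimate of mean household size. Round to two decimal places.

4.85

With weight = n_sampled/n_responded per class, the weighted class total is n_sampled:
  associate degree: 100 × 2.8 = 280
  bachelor's degree: 360 × 5.5 = 1980
  graduate degree: 200 × 4.7 = 940
Adjusted estimate = 3200 / 660 = 4.84849 → 4.85.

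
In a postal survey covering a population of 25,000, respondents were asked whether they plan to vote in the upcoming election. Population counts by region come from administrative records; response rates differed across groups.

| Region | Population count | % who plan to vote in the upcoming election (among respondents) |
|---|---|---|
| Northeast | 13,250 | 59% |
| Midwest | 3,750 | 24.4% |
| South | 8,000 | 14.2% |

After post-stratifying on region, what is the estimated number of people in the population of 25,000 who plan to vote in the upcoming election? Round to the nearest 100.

9,900

Estimated count per cell = population count × respondent percentage:
  Northeast: 13,250 × 59% = 7817.5
  Midwest: 3,750 × 24.4% = 915
  South: 8,000 × 14.2% = 1136
Estimated total = 9868.5 → 9,900.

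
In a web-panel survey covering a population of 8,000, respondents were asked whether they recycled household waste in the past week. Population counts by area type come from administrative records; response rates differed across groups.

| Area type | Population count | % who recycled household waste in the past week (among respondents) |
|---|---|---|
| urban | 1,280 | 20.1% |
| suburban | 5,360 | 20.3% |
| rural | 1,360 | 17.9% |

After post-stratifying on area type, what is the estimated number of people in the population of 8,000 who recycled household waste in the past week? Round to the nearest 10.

1,590

Each cell contributes its population count × the respondent rate:
  urban: 1,280 × 20.1% = 257.28
  suburban: 5,360 × 20.3% = 1088.08
  rural: 1,360 × 17.9% = 243.44
Estimated total = 1588.8 → 1,590.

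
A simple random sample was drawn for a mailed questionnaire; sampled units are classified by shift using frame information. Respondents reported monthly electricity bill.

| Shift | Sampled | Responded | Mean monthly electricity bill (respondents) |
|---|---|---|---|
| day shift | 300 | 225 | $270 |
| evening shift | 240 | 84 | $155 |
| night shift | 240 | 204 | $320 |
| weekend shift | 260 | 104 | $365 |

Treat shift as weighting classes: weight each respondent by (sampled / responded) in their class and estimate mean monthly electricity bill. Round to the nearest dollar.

Class response rates: day shift 225/300 = 75%, evening shift 84/240 = 35%, night shift 204/240 = 85%, weekend shift 104/260 = 40%.
With weight = n_sampled/n_responded per class, the weighted class total is n_sampled:
  day shift: 300 × 270 = 81,000
  evening shift: 240 × 155 = 37,200
  night shift: 240 × 320 = 76,800
  weekend shift: 260 × 365 = 94,900
Adjusted estimate = 289,900 / 1,040 = 278.75 → $279.

$279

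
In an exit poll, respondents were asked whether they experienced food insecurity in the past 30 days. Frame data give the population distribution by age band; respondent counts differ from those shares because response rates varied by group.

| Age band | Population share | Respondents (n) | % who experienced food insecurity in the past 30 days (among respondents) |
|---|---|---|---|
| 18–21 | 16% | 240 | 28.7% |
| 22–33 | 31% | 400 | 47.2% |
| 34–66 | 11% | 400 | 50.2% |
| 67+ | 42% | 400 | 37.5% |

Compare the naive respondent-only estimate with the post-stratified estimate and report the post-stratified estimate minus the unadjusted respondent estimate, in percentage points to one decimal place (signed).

Naive respondent-only estimate (weights = respondent counts):
  (240/1440)×28.7 + (400/1440)×47.2 + (400/1440)×50.2 + (400/1440)×37.5 = 42.2556%
Post-stratified estimate weights by population shares:
  0.16×28.7 + 0.31×47.2 + 0.11×50.2 + 0.42×37.5 = 40.496%
Difference = 40.496 − 42.2556 = -1.7596 pp.

-1.8 percentage points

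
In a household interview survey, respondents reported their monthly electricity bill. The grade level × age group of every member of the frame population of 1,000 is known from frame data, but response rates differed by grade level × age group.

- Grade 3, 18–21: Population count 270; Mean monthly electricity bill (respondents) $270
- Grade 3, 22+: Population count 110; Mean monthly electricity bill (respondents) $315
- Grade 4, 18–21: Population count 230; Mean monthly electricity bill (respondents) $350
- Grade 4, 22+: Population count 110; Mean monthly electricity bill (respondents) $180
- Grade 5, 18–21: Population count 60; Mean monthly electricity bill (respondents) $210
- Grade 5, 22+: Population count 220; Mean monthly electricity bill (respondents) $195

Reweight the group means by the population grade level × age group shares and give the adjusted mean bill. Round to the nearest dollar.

Weight each group's respondent value by its population share:
  Grade 3, 18–21: (270/1,000) × 270 = 72.9
  Grade 3, 22+: (110/1,000) × 315 = 34.65
  Grade 4, 18–21: (230/1,000) × 350 = 80.5
  Grade 4, 22+: (110/1,000) × 180 = 19.8
  Grade 5, 18–21: (60/1,000) × 210 = 12.6
  Grade 5, 22+: (220/1,000) × 195 = 42.9
Post-stratified estimate = 263.35 → $263.

$263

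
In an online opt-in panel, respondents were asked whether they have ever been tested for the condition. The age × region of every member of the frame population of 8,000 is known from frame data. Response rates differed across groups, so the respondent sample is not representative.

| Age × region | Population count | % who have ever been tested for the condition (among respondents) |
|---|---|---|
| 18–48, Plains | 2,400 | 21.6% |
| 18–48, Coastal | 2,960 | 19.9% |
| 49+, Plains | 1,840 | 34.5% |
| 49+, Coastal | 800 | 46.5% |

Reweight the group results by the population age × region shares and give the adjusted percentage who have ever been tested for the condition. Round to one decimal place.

26.4%

Reweight to the known age × region distribution:
  18–48, Plains: (2,400/8,000) × 21.6 = 6.48
  18–48, Coastal: (2,960/8,000) × 19.9 = 7.363
  49+, Plains: (1,840/8,000) × 34.5 = 7.935
  49+, Coastal: (800/8,000) × 46.5 = 4.65
Post-stratified estimate = 26.428 → 26.4%.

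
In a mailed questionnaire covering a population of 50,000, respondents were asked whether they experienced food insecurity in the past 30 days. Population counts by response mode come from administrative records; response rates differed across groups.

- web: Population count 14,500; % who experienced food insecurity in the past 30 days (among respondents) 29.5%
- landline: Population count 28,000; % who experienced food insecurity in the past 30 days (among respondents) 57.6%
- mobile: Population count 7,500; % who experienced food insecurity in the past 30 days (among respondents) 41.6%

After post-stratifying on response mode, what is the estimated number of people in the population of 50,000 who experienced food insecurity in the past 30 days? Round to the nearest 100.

Each cell contributes its population count × the respondent rate:
  web: 14,500 × 29.5% = 4277.5
  landline: 28,000 × 57.6% = 16,128
  mobile: 7,500 × 41.6% = 3120
Estimated total = 23525.5 → 23,500.

23,500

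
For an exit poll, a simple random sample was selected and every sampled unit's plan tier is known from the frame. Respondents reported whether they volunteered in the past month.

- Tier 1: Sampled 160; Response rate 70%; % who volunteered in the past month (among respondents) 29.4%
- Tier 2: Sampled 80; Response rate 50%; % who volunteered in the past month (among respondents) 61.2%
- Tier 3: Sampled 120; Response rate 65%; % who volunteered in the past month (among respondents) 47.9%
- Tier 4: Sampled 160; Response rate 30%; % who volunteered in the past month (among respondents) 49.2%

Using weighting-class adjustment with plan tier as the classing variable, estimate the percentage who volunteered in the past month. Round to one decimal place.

44.7%

Weighting each respondent by the inverse class response rate inflates each class back to its sampled size, so the class weight is n_sampled:
  Tier 1: 160 × 29.4 = 4704
  Tier 2: 80 × 61.2 = 4896
  Tier 3: 120 × 47.9 = 5748
  Tier 4: 160 × 49.2 = 7872
Adjusted estimate = 23,220 / 520 = 44.6538 → 44.7%.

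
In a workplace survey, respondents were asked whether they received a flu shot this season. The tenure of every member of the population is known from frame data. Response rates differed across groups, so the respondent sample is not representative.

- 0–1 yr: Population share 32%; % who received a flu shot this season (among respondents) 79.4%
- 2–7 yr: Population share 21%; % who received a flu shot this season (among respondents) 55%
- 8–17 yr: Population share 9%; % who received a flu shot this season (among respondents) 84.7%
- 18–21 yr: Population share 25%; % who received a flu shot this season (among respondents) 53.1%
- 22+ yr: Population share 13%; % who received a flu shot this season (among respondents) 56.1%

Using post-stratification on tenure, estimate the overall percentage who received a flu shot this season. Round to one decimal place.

Post-stratification weights by population share, not respondent share:
  0–1 yr: 0.32 × 79.4 = 25.408
  2–7 yr: 0.21 × 55 = 11.55
  8–17 yr: 0.09 × 84.7 = 7.623
  18–21 yr: 0.25 × 53.1 = 13.275
  22+ yr: 0.13 × 56.1 = 7.293
Post-stratified estimate = 65.149 → 65.1%.

65.1%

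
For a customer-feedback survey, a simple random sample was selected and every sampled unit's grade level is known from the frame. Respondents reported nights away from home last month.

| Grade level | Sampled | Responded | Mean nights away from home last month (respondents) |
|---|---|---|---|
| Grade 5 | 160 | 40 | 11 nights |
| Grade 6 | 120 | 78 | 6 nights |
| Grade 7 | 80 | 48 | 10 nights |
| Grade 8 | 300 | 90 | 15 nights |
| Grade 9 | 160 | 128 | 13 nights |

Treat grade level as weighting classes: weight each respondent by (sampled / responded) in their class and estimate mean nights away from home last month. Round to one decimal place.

Class response rates: Grade 5 40/160 = 25%, Grade 6 78/120 = 65%, Grade 7 48/80 = 60%, Grade 8 90/300 = 30%, Grade 9 128/160 = 80%.
Each respondent's weight = sampled/responded in their class; summing within a class gives n_sampled, so:
  Grade 5: 160 × 11 = 1760
  Grade 6: 120 × 6 = 720
  Grade 7: 80 × 10 = 800
  Grade 8: 300 × 15 = 4500
  Grade 9: 160 × 13 = 2080
Adjusted estimate = 9860 / 820 = 12.0244 → 12.0.

12.0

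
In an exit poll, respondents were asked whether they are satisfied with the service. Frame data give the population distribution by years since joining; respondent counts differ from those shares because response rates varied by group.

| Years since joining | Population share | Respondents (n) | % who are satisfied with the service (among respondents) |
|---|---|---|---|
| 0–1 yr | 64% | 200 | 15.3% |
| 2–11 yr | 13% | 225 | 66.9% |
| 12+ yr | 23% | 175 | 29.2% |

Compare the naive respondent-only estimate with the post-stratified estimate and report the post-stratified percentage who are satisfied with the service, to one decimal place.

Without adjustment, the pooled respondent share is:
  (200/600)×15.3 + (225/600)×66.9 + (175/600)×29.2 = 38.7042%
Reweighting by population years since joining shares:
  0.64×15.3 + 0.13×66.9 + 0.23×29.2 = 25.205%

25.2%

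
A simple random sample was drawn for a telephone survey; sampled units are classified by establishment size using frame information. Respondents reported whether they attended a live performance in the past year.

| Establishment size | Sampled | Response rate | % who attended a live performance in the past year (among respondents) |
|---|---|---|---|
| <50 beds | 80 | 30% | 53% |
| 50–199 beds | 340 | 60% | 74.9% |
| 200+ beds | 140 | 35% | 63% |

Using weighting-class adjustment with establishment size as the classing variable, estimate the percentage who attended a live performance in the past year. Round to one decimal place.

With weight = n_sampled/n_responded per class, the weighted class total is n_sampled:
  <50 beds: 80 × 53 = 4240
  50–199 beds: 340 × 74.9 = 25466
  200+ beds: 140 × 63 = 8820
Adjusted estimate = 38,526 / 560 = 68.7964 → 68.8%.

68.8%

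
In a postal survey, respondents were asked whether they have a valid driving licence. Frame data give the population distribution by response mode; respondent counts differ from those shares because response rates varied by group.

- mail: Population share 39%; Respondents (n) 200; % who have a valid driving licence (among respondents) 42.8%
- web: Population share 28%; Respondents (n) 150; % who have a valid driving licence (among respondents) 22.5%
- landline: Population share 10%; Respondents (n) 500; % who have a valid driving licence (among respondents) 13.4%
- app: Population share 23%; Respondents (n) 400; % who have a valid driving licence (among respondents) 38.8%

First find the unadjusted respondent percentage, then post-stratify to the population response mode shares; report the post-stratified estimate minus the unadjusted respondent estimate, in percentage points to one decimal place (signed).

Unadjusted (pooled respondent) estimate weights by respondent counts:
  (200/1250)×42.8 + (150/1250)×22.5 + (500/1250)×13.4 + (400/1250)×38.8 = 27.324%
Post-stratified estimate weights by population shares:
  0.39×42.8 + 0.28×22.5 + 0.1×13.4 + 0.23×38.8 = 33.256%
Difference = 33.256 − 27.324 = 5.932 pp.

+5.9 percentage points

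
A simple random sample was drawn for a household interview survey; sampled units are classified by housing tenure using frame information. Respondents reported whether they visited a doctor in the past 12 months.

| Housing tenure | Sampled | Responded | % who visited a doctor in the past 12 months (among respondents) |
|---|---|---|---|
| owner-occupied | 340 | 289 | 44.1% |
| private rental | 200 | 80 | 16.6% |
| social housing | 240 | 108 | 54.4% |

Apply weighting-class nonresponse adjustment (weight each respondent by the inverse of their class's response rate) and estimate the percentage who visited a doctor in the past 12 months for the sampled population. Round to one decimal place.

Class response rates: owner-occupied 289/340 = 85%, private rental 80/200 = 40%, social housing 108/240 = 45%.
Inverse-response-rate weighting restores each class to its sampled count, so class totals weight by n_sampled:
  owner-occupied: 340 × 44.1 = 14,994
  private rental: 200 × 16.6 = 3320
  social housing: 240 × 54.4 = 13,056
Adjusted estimate = 31,370 / 780 = 40.2179 → 40.2%.

40.2%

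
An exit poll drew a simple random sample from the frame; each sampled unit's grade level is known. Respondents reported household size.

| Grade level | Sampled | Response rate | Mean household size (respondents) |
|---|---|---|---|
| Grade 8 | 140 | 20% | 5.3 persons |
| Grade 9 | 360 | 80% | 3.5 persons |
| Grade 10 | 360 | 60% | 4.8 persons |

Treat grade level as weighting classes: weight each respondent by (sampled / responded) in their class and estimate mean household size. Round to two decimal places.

Inverse-response-rate weighting restores each class to its sampled count, so class totals weight by n_sampled:
  Grade 8: 140 × 5.3 = 742
  Grade 9: 360 × 3.5 = 1260
  Grade 10: 360 × 4.8 = 1728
Adjusted estimate = 3730 / 860 = 4.33721 → 4.34.

4.34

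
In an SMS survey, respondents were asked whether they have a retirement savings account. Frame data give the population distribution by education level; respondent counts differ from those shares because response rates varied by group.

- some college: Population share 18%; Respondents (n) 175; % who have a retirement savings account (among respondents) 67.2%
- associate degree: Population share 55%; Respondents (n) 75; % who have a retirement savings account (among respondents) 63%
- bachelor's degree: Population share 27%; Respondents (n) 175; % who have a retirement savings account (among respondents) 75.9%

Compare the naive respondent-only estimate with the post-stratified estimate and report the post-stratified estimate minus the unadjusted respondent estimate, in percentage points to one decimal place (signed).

Without adjustment, the pooled respondent share is:
  (175/425)×67.2 + (75/425)×63 + (175/425)×75.9 = 70.0412%
Reweighting by population education level shares:
  0.18×67.2 + 0.55×63 + 0.27×75.9 = 67.239%
Difference = 67.239 − 70.0412 = -2.8022 pp.

-2.8 percentage points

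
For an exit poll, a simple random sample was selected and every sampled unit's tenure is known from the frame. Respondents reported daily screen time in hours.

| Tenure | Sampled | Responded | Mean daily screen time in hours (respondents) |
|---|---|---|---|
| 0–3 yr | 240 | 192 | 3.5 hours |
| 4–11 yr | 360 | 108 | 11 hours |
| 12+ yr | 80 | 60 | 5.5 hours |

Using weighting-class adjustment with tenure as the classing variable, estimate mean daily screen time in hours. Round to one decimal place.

7.7

Class response rates: 0–3 yr 192/240 = 80%, 4–11 yr 108/360 = 30%, 12+ yr 60/80 = 75%.
With weight = n_sampled/n_responded per class, the weighted class total is n_sampled:
  0–3 yr: 240 × 3.5 = 840
  4–11 yr: 360 × 11 = 3960
  12+ yr: 80 × 5.5 = 440
Adjusted estimate = 5240 / 680 = 7.70588 → 7.7.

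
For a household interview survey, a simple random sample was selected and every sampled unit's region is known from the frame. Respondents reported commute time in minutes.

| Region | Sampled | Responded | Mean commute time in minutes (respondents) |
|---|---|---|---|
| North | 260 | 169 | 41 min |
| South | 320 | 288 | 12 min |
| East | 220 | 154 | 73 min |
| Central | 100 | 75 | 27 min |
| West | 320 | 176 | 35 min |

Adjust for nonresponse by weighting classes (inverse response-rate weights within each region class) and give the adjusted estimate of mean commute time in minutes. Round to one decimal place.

36.4

Response rates by class: North 169/260 = 65%, South 288/320 = 90%, East 154/220 = 70%, Central 75/100 = 75%, West 176/320 = 55%.
Each respondent's weight = sampled/responded in their class; summing within a class gives n_sampled, so:
  North: 260 × 41 = 10,660
  South: 320 × 12 = 3840
  East: 220 × 73 = 16,060
  Central: 100 × 27 = 2700
  West: 320 × 35 = 11,200
Adjusted estimate = 44,460 / 1,220 = 36.4426 → 36.4.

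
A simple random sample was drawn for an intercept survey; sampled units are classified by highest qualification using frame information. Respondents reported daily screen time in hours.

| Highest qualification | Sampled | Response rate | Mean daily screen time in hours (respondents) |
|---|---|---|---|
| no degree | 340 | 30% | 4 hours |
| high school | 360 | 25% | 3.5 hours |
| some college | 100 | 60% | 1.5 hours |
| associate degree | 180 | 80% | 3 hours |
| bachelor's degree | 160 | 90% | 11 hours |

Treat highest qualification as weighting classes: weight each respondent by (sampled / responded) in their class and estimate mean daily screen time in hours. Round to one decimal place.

Each respondent's weight = sampled/responded in their class; summing within a class gives n_sampled, so:
  no degree: 340 × 4 = 1360
  high school: 360 × 3.5 = 1260
  some college: 100 × 1.5 = 150
  associate degree: 180 × 3 = 540
  bachelor's degree: 160 × 11 = 1760
Adjusted estimate = 5070 / 1,140 = 4.44737 → 4.4.

4.4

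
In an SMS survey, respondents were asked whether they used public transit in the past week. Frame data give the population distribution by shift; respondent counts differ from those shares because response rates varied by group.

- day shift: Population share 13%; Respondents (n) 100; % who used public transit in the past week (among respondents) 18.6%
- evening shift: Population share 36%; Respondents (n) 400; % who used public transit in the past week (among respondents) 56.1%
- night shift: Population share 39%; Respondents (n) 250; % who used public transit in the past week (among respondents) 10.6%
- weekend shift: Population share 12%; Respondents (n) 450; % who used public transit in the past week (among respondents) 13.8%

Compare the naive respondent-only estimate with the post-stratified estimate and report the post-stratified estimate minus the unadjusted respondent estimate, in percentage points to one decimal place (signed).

+0.8 percentage points

Naive respondent-only estimate (weights = respondent counts):
  (100/1200)×18.6 + (400/1200)×56.1 + (250/1200)×10.6 + (450/1200)×13.8 = 27.6333%
Reweighting by population shift shares:
  0.13×18.6 + 0.36×56.1 + 0.39×10.6 + 0.12×13.8 = 28.404%
Difference = 28.404 − 27.6333 = 0.7707 pp.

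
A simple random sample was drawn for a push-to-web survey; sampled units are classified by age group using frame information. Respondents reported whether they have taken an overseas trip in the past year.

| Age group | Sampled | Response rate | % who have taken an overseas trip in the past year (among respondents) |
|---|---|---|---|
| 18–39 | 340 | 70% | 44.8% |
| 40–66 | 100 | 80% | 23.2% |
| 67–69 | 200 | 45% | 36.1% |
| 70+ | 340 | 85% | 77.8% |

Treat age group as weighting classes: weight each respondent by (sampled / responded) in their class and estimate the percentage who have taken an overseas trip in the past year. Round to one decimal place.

52.3%

Each respondent's weight = sampled/responded in their class; summing within a class gives n_sampled, so:
  18–39: 340 × 44.8 = 15232
  40–66: 100 × 23.2 = 2320
  67–69: 200 × 36.1 = 7220
  70+: 340 × 77.8 = 26,452
Adjusted estimate = 51,224 / 980 = 52.2694 → 52.3%.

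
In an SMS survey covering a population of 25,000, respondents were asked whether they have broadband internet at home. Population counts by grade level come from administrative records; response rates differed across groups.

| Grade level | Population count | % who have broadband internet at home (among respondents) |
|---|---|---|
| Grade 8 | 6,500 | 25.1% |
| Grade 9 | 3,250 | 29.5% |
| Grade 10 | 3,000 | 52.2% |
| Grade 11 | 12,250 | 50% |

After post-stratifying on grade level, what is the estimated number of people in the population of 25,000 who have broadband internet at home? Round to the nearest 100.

Apply each group's respondent rate to its population count:
  Grade 8: 6,500 × 25.1% = 1631.5
  Grade 9: 3,250 × 29.5% = 958.75
  Grade 10: 3,000 × 52.2% = 1566
  Grade 11: 12,250 × 50% = 6125
Estimated total = 10281.2 → 10,300.

10,300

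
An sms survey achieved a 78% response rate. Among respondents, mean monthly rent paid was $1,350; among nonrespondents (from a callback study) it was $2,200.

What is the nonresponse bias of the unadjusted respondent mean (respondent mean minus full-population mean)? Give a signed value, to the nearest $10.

Nonresponse fraction = 1 − 0.78 = 0.22.
Bias = (nonresponse fraction) × (respondent mean − nonrespondent mean)
     = 0.22 × (1350 − 2200) = 0.22 × -850 = -187.

-$190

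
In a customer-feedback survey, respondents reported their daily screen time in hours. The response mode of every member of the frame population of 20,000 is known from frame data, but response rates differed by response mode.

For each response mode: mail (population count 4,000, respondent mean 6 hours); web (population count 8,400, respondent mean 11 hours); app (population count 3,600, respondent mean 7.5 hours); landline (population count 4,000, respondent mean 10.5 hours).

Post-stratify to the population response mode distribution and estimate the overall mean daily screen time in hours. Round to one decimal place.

Each cell contributes population-share × respondent value:
  mail: (4,000/20,000) × 6 = 1.2
  web: (8,400/20,000) × 11 = 4.62
  app: (3,600/20,000) × 7.5 = 1.35
  landline: (4,000/20,000) × 10.5 = 2.1
Post-stratified estimate = 9.27 → 9.3.

9.3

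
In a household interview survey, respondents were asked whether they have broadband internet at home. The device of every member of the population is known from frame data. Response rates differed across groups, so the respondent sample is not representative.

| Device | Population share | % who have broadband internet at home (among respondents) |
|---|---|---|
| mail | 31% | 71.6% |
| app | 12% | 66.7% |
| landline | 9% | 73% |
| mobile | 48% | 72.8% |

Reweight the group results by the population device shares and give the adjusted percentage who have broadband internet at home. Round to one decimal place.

71.7%

Weight each group's respondent value by its population share:
  mail: 0.31 × 71.6 = 22.196
  app: 0.12 × 66.7 = 8.004
  landline: 0.09 × 73 = 6.57
  mobile: 0.48 × 72.8 = 34.944
Post-stratified estimate = 71.714 → 71.7%.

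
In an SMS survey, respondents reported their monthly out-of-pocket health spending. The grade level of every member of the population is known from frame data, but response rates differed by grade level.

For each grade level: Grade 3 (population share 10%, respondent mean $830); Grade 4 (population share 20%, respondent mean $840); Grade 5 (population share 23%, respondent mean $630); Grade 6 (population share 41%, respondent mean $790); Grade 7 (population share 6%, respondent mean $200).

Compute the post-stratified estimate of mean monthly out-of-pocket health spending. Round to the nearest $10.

$730

Reweight to the known grade level distribution:
  Grade 3: 0.1 × 830 = 83
  Grade 4: 0.2 × 840 = 168
  Grade 5: 0.23 × 630 = 144.9
  Grade 6: 0.41 × 790 = 323.9
  Grade 7: 0.06 × 200 = 12
Post-stratified estimate = 731.8 → $730.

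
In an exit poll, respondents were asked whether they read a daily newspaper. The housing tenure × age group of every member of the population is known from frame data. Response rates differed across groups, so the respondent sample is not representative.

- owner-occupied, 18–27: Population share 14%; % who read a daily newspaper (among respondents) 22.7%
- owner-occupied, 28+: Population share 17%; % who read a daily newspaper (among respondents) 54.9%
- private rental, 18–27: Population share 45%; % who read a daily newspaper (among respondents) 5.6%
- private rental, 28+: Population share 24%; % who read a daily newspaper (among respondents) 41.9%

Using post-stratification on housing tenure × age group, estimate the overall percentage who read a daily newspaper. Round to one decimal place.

Each cell contributes population-share × respondent value:
  owner-occupied, 18–27: 0.14 × 22.7 = 3.178
  owner-occupied, 28+: 0.17 × 54.9 = 9.333
  private rental, 18–27: 0.45 × 5.6 = 2.52
  private rental, 28+: 0.24 × 41.9 = 10.056
Post-stratified estimate = 25.087 → 25.1%.

25.1%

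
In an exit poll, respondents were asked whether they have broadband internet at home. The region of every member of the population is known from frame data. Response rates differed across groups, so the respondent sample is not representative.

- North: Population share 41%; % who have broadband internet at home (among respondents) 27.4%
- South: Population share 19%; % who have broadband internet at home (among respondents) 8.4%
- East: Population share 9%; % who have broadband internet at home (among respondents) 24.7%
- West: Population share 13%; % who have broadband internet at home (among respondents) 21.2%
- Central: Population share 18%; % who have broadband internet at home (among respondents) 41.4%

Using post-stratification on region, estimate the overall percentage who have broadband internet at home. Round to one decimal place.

25.3%

Each cell contributes population-share × respondent value:
  North: 0.41 × 27.4 = 11.234
  South: 0.19 × 8.4 = 1.596
  East: 0.09 × 24.7 = 2.223
  West: 0.13 × 21.2 = 2.756
  Central: 0.18 × 41.4 = 7.452
Post-stratified estimate = 25.261 → 25.3%.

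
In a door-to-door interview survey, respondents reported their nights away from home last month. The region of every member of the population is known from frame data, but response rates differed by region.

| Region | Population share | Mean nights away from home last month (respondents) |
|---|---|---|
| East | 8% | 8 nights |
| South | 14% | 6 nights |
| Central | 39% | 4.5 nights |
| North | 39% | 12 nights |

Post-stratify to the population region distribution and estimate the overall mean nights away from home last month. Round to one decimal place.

7.9

Weight each group's respondent value by its population share:
  East: 0.08 × 8 = 0.64
  South: 0.14 × 6 = 0.84
  Central: 0.39 × 4.5 = 1.755
  North: 0.39 × 12 = 4.68
Post-stratified estimate = 7.915 → 7.9.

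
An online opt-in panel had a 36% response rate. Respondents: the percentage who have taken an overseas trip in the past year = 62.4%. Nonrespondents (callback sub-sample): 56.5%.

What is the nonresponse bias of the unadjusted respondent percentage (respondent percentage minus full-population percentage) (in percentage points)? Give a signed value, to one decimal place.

+3.8 percentage points

Nonresponse fraction = 1 − 0.36 = 0.64.
Bias = (nonresponse fraction) × (respondent percentage − nonrespondent percentage)
     = 0.64 × (62.4 − 56.5) = 0.64 × 5.9 = 3.776.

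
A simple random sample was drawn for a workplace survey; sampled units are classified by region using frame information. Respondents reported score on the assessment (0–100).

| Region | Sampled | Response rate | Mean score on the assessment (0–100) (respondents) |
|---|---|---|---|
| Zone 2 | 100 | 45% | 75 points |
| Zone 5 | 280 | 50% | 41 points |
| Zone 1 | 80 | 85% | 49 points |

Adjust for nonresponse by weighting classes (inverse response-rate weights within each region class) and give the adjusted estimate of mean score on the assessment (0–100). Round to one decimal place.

49.8

Weighting each respondent by the inverse class response rate inflates each class back to its sampled size, so the class weight is n_sampled:
  Zone 2: 100 × 75 = 7500
  Zone 5: 280 × 41 = 11,480
  Zone 1: 80 × 49 = 3920
Adjusted estimate = 22,900 / 460 = 49.7826 → 49.8.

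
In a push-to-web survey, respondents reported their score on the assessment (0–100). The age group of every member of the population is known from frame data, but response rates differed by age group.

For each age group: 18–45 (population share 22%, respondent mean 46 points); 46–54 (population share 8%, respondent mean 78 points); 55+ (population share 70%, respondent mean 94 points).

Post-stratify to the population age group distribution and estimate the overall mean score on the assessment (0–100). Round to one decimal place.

82.2

Weight each group's respondent value by its population share:
  18–45: 0.22 × 46 = 10.12
  46–54: 0.08 × 78 = 6.24
  55+: 0.7 × 94 = 65.8
Post-stratified estimate = 82.16 → 82.2.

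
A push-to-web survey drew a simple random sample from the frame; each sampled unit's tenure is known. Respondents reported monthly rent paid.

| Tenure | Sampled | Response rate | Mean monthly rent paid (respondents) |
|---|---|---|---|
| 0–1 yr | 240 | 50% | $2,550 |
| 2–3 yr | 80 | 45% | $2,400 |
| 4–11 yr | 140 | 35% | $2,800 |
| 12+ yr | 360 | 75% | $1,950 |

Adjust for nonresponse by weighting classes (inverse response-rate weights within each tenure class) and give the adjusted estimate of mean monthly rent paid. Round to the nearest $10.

$2,310

With weight = n_sampled/n_responded per class, the weighted class total is n_sampled:
  0–1 yr: 240 × 2550 = 612,000
  2–3 yr: 80 × 2400 = 192,000
  4–11 yr: 140 × 2800 = 392,000
  12+ yr: 360 × 1950 = 702,000
Adjusted estimate = 1,898,000 / 820 = 2314.63 → $2,310.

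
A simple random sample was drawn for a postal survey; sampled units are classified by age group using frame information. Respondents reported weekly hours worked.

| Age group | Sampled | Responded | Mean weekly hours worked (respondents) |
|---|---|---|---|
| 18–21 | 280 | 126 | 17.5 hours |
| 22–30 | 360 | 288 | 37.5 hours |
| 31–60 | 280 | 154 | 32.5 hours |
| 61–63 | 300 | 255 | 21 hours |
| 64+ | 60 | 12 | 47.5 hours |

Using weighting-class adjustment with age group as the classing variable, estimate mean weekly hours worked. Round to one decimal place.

Response rates by class: 18–21 126/280 = 45%, 22–30 288/360 = 80%, 31–60 154/280 = 55%, 61–63 255/300 = 85%, 64+ 12/60 = 20%.
With weight = n_sampled/n_responded per class, the weighted class total is n_sampled:
  18–21: 280 × 17.5 = 4900
  22–30: 360 × 37.5 = 13,500
  31–60: 280 × 32.5 = 9100
  61–63: 300 × 21 = 6300
  64+: 60 × 47.5 = 2850
Adjusted estimate = 36,650 / 1,280 = 28.6328 → 28.6.

28.6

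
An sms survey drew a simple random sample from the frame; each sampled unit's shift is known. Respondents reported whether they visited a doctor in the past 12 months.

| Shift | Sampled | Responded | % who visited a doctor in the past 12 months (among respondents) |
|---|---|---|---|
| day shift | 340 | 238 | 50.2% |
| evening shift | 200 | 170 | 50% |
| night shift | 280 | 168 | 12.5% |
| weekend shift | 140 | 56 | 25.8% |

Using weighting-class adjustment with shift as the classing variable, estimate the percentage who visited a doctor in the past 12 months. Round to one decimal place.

35.6%

Response rates by class: day shift 238/340 = 70%, evening shift 170/200 = 85%, night shift 168/280 = 60%, weekend shift 56/140 = 40%.
Weighting each respondent by the inverse class response rate inflates each class back to its sampled size, so the class weight is n_sampled:
  day shift: 340 × 50.2 = 17,068
  evening shift: 200 × 50 = 10,000
  night shift: 280 × 12.5 = 3500
  weekend shift: 140 × 25.8 = 3612
Adjusted estimate = 34,180 / 960 = 35.6042 → 35.6%.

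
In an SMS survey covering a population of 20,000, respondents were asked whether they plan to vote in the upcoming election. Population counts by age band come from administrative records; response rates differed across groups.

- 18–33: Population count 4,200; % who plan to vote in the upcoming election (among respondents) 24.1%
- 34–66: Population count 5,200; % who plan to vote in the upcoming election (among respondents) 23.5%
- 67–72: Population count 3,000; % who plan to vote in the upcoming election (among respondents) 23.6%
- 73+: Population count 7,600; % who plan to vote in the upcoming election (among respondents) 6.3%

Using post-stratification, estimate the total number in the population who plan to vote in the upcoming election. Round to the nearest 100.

Estimated count per cell = population count × respondent percentage:
  18–33: 4,200 × 24.1% = 1012.2
  34–66: 5,200 × 23.5% = 1222
  67–72: 3,000 × 23.6% = 708
  73+: 7,600 × 6.3% = 478.8
Estimated total = 3421 → 3,400.

3,400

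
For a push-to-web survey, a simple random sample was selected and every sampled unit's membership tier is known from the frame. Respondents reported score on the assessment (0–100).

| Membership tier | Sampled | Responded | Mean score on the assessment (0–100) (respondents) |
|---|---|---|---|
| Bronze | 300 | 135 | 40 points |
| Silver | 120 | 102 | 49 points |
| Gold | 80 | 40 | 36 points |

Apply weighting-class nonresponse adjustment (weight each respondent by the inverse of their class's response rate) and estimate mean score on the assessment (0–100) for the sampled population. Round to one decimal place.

41.5

Response rates by class: Bronze 135/300 = 45%, Silver 102/120 = 85%, Gold 40/80 = 50%.
Weighting each respondent by the inverse class response rate inflates each class back to its sampled size, so the class weight is n_sampled:
  Bronze: 300 × 40 = 12,000
  Silver: 120 × 49 = 5880
  Gold: 80 × 36 = 2880
Adjusted estimate = 20,760 / 500 = 41.52 → 41.5.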